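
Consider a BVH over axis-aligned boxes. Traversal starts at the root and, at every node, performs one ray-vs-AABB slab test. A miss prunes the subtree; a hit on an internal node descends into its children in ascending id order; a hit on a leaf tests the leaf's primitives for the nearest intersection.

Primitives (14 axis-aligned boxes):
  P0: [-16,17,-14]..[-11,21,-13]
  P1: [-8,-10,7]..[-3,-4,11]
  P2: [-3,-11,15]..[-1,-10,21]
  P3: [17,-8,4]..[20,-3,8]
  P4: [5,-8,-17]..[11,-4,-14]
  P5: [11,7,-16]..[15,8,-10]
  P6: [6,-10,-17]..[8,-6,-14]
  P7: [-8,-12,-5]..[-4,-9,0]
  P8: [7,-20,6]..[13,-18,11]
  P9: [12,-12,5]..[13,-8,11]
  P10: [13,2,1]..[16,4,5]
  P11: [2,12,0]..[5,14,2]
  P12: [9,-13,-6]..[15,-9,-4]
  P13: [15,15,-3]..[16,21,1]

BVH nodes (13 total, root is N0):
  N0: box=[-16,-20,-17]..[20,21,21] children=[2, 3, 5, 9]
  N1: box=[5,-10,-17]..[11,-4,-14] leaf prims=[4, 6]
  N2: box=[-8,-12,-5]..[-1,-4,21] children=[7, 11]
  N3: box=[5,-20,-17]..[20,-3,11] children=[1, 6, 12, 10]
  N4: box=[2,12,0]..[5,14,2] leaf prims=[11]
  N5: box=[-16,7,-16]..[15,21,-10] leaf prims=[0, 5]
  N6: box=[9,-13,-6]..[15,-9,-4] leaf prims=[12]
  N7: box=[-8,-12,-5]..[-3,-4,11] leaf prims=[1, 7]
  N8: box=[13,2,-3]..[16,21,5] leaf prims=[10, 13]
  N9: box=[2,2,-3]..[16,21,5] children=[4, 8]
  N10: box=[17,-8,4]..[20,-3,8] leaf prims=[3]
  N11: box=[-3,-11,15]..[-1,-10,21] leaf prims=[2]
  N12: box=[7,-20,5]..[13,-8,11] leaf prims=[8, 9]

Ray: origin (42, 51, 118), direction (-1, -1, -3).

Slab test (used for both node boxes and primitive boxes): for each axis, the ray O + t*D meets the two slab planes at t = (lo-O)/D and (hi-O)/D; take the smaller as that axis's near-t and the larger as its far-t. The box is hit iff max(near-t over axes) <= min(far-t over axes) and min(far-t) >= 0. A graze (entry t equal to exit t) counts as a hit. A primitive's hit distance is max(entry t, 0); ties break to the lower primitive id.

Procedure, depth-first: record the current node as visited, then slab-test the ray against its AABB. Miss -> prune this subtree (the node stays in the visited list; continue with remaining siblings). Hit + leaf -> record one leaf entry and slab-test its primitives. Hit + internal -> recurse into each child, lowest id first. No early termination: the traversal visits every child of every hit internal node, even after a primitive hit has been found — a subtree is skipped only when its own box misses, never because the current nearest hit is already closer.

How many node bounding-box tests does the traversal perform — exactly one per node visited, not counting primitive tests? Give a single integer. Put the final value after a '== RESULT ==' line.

Walk:
N0 x:[22,58] y:[30,71] z:[97/3,45] -> hit [97/3,45], descend [2, 3, 5, 9]
  N2 x:[43,50] y:[55,63] z:[97/3,41] -> miss, prune
  N3 x:[22,37] y:[54,71] z:[107/3,45] -> miss, prune
  N5 x:[27,58] y:[30,44] z:[128/3,134/3] -> hit [128/3,44] leaf, test {P0(miss), P5(miss)}
  N9 x:[26,40] y:[30,49] z:[113/3,121/3] -> hit [113/3,40], descend [4, 8]
    N4 x:[37,40] y:[37,39] z:[116/3,118/3] -> hit [116/3,39] leaf, test {P11@t=116/3}
    N8 x:[26,29] y:[30,49] z:[113/3,121/3] -> miss, prune

order=[0, 2, 3, 5, 9, 4, 8]  |boxes|=7  |leaves|=2  hit=P11

== RESULT ==
7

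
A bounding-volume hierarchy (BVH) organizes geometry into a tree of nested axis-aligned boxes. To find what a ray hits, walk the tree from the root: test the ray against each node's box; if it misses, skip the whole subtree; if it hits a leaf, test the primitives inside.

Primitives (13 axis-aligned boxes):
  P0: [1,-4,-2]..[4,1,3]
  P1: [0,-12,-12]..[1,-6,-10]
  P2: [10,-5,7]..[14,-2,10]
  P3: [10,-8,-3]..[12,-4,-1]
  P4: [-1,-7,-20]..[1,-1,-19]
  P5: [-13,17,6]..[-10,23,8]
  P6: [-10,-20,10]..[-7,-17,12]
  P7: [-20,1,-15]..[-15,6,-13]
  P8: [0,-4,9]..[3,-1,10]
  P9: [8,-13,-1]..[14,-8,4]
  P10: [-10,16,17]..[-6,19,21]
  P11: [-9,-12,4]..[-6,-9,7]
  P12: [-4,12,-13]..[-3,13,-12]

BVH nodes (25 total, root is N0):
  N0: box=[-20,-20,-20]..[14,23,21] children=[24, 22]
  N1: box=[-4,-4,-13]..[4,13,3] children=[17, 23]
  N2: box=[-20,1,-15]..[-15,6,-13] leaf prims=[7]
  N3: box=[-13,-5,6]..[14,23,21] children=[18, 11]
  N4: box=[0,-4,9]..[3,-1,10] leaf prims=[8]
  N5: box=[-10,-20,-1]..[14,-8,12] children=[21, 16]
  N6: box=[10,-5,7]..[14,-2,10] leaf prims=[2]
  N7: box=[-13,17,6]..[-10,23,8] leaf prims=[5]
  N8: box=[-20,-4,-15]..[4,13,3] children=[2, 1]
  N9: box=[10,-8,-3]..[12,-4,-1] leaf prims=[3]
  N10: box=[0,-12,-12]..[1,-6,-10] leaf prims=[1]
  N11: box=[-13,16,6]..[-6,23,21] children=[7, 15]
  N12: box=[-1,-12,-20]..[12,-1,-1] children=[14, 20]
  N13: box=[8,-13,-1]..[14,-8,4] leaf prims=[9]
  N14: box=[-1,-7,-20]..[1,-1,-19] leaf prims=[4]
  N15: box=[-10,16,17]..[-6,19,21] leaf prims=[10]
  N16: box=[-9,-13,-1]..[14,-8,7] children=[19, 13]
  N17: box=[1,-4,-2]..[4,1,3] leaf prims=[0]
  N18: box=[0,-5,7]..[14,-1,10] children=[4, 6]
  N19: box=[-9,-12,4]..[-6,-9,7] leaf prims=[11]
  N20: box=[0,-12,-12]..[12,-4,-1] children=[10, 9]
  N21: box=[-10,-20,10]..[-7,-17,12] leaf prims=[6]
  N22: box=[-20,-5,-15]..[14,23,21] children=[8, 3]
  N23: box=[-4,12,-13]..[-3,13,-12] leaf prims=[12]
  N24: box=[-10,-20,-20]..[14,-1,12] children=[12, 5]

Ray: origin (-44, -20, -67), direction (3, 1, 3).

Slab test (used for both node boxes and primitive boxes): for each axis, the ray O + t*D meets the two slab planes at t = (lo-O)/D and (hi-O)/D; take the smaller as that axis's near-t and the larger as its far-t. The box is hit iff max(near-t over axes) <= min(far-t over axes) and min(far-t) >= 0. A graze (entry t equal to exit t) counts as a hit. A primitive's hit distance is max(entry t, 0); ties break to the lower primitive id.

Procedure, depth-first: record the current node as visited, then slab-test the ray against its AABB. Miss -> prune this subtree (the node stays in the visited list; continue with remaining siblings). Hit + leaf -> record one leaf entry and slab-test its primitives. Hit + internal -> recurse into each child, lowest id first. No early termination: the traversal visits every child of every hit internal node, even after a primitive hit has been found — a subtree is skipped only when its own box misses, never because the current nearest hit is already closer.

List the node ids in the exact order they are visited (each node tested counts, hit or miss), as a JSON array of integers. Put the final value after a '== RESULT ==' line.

Traverse from the root:
N0 x:[8,58/3] y:[0,43] z:[47/3,88/3] -> hit [47/3,58/3], descend [22, 24]
  N22 x:[8,58/3] y:[15,43] z:[52/3,88/3] -> hit [52/3,58/3], descend [3, 8]
    N3 x:[31/3,58/3] y:[15,43] z:[73/3,88/3] -> miss, prune
    N8 x:[8,16] y:[16,33] z:[52/3,70/3] -> miss, prune
  N24 x:[34/3,58/3] y:[0,19] z:[47/3,79/3] -> hit [47/3,19], descend [5, 12]
    N5 x:[34/3,58/3] y:[0,12] z:[22,79/3] -> miss, prune
    N12 x:[43/3,56/3] y:[8,19] z:[47/3,22] -> hit [47/3,56/3], descend [14, 20]
      N14 x:[43/3,15] y:[13,19] z:[47/3,16] -> miss, prune
      N20 x:[44/3,56/3] y:[8,16] z:[55/3,22] -> miss, prune

order=[0, 22, 3, 8, 24, 5, 12, 14, 20]  |boxes|=9  |leaves|=0  hit=miss

== RESULT ==
[0, 22, 3, 8, 24, 5, 12, 14, 20]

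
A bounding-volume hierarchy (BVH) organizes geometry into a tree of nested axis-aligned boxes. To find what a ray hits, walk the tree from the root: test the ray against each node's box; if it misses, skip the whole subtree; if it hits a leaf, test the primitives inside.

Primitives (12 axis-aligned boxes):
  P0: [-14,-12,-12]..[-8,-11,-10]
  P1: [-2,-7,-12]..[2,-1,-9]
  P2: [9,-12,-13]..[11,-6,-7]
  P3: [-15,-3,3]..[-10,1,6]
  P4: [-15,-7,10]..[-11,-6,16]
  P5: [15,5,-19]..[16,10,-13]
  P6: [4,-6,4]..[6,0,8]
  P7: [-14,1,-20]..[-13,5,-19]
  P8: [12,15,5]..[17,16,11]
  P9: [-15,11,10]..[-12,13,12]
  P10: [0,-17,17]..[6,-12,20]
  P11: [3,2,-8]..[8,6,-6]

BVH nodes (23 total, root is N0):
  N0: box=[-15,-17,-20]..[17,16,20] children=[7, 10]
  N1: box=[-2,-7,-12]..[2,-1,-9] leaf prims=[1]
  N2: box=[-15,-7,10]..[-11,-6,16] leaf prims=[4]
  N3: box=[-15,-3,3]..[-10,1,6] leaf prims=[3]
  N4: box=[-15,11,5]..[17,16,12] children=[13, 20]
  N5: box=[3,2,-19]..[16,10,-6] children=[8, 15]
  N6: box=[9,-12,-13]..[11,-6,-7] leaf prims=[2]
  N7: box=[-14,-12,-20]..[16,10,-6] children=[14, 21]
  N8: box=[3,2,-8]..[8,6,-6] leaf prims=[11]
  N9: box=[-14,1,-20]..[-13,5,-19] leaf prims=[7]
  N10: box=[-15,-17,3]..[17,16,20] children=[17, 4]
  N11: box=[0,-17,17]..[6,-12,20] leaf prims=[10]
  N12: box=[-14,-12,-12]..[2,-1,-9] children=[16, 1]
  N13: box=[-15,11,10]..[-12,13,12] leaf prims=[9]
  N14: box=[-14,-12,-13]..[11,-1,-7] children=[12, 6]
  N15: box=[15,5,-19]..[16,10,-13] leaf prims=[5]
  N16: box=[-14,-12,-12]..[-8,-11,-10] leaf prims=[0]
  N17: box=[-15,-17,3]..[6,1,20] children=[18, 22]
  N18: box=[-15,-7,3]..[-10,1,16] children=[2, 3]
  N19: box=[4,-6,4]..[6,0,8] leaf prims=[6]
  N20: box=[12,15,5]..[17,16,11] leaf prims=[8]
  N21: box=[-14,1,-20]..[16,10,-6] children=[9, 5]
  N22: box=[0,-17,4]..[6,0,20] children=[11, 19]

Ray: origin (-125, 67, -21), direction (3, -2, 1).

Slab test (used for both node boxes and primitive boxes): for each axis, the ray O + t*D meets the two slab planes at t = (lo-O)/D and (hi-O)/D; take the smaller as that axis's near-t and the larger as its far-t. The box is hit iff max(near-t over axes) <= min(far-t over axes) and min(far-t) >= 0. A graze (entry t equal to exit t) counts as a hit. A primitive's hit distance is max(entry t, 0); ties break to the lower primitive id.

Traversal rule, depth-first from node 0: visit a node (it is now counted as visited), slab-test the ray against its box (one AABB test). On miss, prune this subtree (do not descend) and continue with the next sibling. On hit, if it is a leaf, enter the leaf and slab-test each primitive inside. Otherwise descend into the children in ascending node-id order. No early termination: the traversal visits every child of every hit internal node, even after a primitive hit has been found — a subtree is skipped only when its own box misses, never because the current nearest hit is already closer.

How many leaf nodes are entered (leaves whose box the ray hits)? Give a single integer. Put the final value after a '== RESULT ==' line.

Trace the traversal:
N0 x:[110/3,142/3] y:[51/2,42] z:[1,41] -> hit [110/3,41], descend [7, 10]
  N7 x:[37,47] y:[57/2,79/2] z:[1,15] -> miss, prune
  N10 x:[110/3,142/3] y:[51/2,42] z:[24,41] -> hit [110/3,41], descend [4, 17]
    N4 x:[110/3,142/3] y:[51/2,28] z:[26,33] -> miss, prune
    N17 x:[110/3,131/3] y:[33,42] z:[24,41] -> hit [110/3,41], descend [18, 22]
      N18 x:[110/3,115/3] y:[33,37] z:[24,37] -> hit [110/3,37], descend [2, 3]
        N2 x:[110/3,38] y:[73/2,37] z:[31,37] -> hit [110/3,37] leaf, test {P4@t=110/3}
        N3 x:[110/3,115/3] y:[33,35] z:[24,27] -> miss, prune
      N22 x:[125/3,131/3] y:[67/2,42] z:[25,41] -> miss, prune

9 AABB tests over nodes [0, 7, 10, 4, 17, 18, 2, 3, 22]; 1 leaf entered; closest P4.

== RESULT ==
1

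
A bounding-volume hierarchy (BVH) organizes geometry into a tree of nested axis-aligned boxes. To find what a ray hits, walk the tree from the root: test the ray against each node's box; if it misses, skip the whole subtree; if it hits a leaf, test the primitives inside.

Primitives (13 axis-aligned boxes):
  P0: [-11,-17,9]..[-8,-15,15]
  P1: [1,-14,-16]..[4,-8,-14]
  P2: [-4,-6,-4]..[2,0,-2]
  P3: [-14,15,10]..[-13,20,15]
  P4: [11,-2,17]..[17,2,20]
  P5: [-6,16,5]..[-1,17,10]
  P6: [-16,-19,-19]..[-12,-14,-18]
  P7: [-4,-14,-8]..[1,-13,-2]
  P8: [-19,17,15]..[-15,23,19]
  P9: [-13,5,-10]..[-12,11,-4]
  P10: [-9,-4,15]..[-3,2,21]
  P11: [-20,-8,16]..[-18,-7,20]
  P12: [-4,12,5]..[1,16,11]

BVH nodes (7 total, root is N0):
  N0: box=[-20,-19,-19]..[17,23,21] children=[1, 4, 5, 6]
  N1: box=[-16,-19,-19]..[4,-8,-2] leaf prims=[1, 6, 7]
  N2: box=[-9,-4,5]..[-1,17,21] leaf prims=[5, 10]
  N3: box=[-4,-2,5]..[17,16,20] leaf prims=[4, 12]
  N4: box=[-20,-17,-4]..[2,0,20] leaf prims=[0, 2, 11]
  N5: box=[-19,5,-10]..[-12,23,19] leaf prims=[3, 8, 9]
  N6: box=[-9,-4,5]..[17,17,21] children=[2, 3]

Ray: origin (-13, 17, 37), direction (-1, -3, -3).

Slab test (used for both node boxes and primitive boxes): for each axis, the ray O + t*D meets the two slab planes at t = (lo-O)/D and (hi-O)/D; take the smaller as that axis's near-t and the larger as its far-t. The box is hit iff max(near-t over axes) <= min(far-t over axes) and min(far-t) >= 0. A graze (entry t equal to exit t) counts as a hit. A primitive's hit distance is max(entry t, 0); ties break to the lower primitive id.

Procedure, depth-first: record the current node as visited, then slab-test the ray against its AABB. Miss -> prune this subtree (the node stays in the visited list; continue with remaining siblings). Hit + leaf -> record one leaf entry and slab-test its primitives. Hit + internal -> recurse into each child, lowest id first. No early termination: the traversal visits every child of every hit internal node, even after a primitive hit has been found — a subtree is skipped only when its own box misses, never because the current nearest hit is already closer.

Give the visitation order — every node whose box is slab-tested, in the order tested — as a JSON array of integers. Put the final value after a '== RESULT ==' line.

Walk:
N0 x:[-30,7] y:[-2,12] z:[16/3,56/3] -> hit [16/3,7], descend [1, 4, 5, 6]
  N1 x:[-17,3] y:[25/3,12] z:[13,56/3] -> miss, prune
  N4 x:[-15,7] y:[17/3,34/3] z:[17/3,41/3] -> hit [17/3,7] leaf, test {P0(miss), P2(miss), P11(miss)}
  N5 x:[-1,6] y:[-2,4] z:[6,47/3] -> miss, prune
  N6 x:[-30,-4] y:[0,7] z:[16/3,32/3] -> miss, prune

5 AABB tests over nodes [0, 1, 4, 5, 6]; 1 leaf entered; closest miss.

== RESULT ==
[0, 1, 4, 5, 6]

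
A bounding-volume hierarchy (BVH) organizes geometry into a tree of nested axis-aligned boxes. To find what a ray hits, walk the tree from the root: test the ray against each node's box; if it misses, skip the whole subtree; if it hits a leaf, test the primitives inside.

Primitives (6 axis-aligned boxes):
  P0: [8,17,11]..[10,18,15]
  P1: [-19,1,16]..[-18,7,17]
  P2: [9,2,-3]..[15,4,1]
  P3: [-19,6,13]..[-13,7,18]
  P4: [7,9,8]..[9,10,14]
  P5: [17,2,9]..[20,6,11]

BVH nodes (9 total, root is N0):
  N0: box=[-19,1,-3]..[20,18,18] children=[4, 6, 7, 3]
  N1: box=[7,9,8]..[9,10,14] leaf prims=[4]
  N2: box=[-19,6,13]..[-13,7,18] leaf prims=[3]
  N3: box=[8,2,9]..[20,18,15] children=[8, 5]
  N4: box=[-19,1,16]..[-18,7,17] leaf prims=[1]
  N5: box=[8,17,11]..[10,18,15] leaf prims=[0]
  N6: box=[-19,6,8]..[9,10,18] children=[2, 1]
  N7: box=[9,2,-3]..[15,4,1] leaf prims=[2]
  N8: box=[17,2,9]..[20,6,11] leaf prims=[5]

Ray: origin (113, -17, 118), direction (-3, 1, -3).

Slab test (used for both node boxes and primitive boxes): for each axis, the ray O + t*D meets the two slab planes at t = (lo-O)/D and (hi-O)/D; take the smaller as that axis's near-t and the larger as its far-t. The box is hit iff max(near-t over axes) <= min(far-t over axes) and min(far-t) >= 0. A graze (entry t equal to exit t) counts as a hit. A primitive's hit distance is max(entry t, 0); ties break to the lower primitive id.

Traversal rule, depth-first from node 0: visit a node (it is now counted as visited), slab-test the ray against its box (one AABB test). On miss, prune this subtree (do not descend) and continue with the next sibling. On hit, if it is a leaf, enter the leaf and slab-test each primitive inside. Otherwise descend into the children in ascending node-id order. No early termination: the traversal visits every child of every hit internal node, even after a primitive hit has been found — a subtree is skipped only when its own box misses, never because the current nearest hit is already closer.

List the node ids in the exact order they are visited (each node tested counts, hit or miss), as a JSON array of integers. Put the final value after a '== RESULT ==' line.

Traverse from the root:
N0 x:[31,44] y:[18,35] z:[100/3,121/3] -> hit [100/3,35], descend [3, 4, 6, 7]
  N3 x:[31,35] y:[19,35] z:[103/3,109/3] -> hit [103/3,35], descend [5, 8]
    N5 x:[103/3,35] y:[34,35] z:[103/3,107/3] -> hit [103/3,35] leaf, test {P0@t=103/3}
    N8 x:[31,32] y:[19,23] z:[107/3,109/3] -> miss, prune
  N4 x:[131/3,44] y:[18,24] z:[101/3,34] -> miss, prune
  N6 x:[104/3,44] y:[23,27] z:[100/3,110/3] -> miss, prune
  N7 x:[98/3,104/3] y:[19,21] z:[39,121/3] -> miss, prune

7 AABB tests over nodes [0, 3, 5, 8, 4, 6, 7]; 1 leaf entered; closest P0.

== RESULT ==
[0, 3, 5, 8, 4, 6, 7]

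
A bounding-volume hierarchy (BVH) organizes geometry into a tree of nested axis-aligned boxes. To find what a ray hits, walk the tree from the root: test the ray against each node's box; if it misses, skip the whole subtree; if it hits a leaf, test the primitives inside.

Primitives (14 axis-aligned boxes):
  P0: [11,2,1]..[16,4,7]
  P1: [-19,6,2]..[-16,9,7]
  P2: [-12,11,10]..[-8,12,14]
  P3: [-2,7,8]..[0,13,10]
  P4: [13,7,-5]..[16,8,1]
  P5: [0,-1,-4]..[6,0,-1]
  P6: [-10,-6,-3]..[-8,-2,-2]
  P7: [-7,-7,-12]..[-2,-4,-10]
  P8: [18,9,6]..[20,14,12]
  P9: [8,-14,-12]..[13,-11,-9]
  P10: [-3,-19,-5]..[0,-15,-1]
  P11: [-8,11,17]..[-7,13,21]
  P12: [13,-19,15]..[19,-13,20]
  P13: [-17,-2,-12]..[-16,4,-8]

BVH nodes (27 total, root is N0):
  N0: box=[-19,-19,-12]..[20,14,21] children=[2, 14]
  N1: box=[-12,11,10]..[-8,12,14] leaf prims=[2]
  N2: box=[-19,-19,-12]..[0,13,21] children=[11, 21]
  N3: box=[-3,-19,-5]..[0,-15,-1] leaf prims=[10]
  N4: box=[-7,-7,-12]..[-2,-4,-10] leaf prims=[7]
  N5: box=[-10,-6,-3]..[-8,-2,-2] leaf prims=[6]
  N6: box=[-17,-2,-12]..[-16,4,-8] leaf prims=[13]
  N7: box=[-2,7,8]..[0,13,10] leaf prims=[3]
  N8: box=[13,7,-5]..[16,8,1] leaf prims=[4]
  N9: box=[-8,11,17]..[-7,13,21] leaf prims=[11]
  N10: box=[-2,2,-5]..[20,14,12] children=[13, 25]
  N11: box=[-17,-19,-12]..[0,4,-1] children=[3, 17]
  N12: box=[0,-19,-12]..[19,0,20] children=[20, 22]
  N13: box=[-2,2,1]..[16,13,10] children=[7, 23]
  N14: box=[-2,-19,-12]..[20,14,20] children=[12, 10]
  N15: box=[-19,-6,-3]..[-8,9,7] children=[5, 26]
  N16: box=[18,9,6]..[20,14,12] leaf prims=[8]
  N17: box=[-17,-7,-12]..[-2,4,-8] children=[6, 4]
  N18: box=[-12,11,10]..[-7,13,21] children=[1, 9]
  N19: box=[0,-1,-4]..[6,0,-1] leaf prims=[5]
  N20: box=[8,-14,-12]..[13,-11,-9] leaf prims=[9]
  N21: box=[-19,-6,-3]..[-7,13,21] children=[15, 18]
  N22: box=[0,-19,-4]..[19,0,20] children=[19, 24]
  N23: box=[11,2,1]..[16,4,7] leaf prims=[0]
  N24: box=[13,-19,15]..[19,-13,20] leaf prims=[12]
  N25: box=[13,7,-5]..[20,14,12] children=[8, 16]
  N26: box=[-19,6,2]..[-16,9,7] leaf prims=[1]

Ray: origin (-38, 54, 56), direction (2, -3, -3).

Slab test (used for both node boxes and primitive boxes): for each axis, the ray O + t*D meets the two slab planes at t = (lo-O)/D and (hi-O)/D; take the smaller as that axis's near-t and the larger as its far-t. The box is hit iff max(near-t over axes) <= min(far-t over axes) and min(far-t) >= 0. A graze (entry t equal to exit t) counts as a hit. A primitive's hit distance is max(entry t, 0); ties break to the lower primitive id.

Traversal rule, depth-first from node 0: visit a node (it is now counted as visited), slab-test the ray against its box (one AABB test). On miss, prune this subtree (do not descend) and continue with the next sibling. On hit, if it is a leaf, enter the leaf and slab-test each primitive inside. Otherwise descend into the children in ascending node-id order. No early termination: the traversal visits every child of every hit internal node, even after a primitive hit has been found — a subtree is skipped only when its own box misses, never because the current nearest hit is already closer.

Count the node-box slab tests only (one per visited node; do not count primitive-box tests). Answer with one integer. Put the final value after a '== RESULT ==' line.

Traverse from the root:
N0 x:[19/2,29] y:[40/3,73/3] z:[35/3,68/3] -> hit [40/3,68/3], descend [2, 14]
  N2 x:[19/2,19] y:[41/3,73/3] z:[35/3,68/3] -> hit [41/3,19], descend [11, 21]
    N11 x:[21/2,19] y:[50/3,73/3] z:[19,68/3] -> hit [19,19], descend [3, 17]
      N3 x:[35/2,19] y:[23,73/3] z:[19,61/3] -> miss, prune
      N17 x:[21/2,18] y:[50/3,61/3] z:[64/3,68/3] -> miss, prune
    N21 x:[19/2,31/2] y:[41/3,20] z:[35/3,59/3] -> hit [41/3,31/2], descend [15, 18]
      N15 x:[19/2,15] y:[15,20] z:[49/3,59/3] -> miss, prune
      N18 x:[13,31/2] y:[41/3,43/3] z:[35/3,46/3] -> hit [41/3,43/3], descend [1, 9]
        N1 x:[13,15] y:[14,43/3] z:[14,46/3] -> hit [14,43/3] leaf, test {P2@t=14}
        N9 x:[15,31/2] y:[41/3,43/3] z:[35/3,13] -> miss, prune
  N14 x:[18,29] y:[40/3,73/3] z:[12,68/3] -> hit [18,68/3], descend [10, 12]
    N10 x:[18,29] y:[40/3,52/3] z:[44/3,61/3] -> miss, prune
    N12 x:[19,57/2] y:[18,73/3] z:[12,68/3] -> hit [19,68/3], descend [20, 22]
      N20 x:[23,51/2] y:[65/3,68/3] z:[65/3,68/3] -> miss, prune
      N22 x:[19,57/2] y:[18,73/3] z:[12,20] -> hit [19,20], descend [19, 24]
        N19 x:[19,22] y:[18,55/3] z:[19,20] -> miss, prune
        N24 x:[51/2,57/2] y:[67/3,73/3] z:[12,41/3] -> miss, prune

Visited [0, 2, 11, 3, 17, 21, 15, 18, 1, 9, 14, 10, 12, 20, 22, 19, 24]. Tests: 17 box, 1 leaf. Nearest: P2.

== RESULT ==
17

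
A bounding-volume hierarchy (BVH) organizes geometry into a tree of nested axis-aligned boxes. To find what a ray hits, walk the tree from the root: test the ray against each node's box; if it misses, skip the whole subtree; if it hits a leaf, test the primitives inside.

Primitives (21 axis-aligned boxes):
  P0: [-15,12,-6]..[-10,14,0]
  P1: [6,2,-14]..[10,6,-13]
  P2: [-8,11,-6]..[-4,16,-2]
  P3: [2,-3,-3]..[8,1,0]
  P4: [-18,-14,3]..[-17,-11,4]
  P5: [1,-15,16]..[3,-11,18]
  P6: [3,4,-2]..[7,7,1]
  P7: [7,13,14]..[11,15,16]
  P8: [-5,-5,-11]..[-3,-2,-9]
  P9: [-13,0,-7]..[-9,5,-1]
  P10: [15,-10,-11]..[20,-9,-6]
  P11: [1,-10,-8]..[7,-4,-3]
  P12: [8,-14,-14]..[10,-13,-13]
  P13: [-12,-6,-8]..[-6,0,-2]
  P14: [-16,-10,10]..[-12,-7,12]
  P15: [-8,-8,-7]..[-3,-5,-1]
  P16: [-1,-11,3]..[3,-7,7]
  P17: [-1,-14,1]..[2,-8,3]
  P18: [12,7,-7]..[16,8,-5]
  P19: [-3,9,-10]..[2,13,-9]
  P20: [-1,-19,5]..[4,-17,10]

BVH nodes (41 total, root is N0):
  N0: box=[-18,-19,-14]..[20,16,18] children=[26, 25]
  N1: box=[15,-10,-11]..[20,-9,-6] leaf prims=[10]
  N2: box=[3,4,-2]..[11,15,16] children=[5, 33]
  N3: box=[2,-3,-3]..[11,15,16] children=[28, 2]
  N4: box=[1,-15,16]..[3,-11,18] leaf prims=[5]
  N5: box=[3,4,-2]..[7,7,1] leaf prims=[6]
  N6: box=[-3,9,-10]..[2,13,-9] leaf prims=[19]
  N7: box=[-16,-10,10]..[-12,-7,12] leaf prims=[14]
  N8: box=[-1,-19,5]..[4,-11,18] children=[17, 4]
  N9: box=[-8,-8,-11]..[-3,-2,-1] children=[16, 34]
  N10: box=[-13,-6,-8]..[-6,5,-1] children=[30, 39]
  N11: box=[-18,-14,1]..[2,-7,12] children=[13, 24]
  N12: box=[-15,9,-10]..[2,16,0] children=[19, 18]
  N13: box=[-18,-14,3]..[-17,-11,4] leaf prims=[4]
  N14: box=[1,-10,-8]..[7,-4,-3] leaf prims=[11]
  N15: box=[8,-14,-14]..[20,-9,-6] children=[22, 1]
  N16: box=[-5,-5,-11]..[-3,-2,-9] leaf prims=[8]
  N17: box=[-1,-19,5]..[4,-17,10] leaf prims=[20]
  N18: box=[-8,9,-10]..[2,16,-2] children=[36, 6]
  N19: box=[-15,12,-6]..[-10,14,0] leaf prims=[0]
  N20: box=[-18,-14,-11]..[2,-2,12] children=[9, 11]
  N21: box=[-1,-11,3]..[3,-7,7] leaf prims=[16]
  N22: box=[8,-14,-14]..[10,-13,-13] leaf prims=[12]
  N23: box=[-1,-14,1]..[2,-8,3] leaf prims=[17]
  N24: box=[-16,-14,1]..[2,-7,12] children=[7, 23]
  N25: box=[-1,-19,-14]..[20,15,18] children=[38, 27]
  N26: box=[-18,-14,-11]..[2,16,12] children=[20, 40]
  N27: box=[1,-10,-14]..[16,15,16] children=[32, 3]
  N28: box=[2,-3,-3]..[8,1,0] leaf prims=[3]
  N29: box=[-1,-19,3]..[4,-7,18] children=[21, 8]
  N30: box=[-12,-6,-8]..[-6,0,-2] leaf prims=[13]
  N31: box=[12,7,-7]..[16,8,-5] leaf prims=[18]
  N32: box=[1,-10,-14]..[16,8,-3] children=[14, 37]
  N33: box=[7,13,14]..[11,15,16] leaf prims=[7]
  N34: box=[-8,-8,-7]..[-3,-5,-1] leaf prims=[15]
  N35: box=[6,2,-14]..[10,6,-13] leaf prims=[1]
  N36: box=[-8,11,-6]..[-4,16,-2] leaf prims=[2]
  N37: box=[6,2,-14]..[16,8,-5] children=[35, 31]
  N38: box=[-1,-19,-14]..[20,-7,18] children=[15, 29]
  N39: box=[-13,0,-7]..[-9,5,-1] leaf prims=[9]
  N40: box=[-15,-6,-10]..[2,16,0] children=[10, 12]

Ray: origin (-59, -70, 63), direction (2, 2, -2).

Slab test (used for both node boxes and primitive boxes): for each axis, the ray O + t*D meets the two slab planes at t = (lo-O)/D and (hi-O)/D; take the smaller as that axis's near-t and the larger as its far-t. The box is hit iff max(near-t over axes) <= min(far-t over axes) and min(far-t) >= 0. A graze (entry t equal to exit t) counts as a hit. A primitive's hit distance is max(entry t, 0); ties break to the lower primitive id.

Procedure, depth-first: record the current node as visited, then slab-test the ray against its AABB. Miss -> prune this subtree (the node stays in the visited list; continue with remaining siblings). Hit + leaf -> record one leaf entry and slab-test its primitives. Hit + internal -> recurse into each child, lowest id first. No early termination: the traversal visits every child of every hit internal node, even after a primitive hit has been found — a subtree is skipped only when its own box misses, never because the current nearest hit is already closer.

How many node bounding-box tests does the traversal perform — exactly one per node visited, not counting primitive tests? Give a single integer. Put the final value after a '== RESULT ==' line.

Walk:
N0 x:[41/2,79/2] y:[51/2,43] z:[45/2,77/2] -> hit [51/2,77/2], descend [25, 26]
  N25 x:[29,79/2] y:[51/2,85/2] z:[45/2,77/2] -> hit [29,77/2], descend [27, 38]
    N27 x:[30,75/2] y:[30,85/2] z:[47/2,77/2] -> hit [30,75/2], descend [3, 32]
      N3 x:[61/2,35] y:[67/2,85/2] z:[47/2,33] -> miss, prune
      N32 x:[30,75/2] y:[30,39] z:[33,77/2] -> hit [33,75/2], descend [14, 37]
        N14 x:[30,33] y:[30,33] z:[33,71/2] -> hit [33,33] leaf, test {P11@t=33}
        N37 x:[65/2,75/2] y:[36,39] z:[34,77/2] -> hit [36,75/2], descend [31, 35]
          N31 x:[71/2,75/2] y:[77/2,39] z:[34,35] -> miss, prune
          N35 x:[65/2,69/2] y:[36,38] z:[38,77/2] -> miss, prune
    N38 x:[29,79/2] y:[51/2,63/2] z:[45/2,77/2] -> hit [29,63/2], descend [15, 29]
      N15 x:[67/2,79/2] y:[28,61/2] z:[69/2,77/2] -> miss, prune
      N29 x:[29,63/2] y:[51/2,63/2] z:[45/2,30] -> hit [29,30], descend [8, 21]
        N8 x:[29,63/2] y:[51/2,59/2] z:[45/2,29] -> hit [29,29], descend [4, 17]
          N4 x:[30,31] y:[55/2,59/2] z:[45/2,47/2] -> miss, prune
          N17 x:[29,63/2] y:[51/2,53/2] z:[53/2,29] -> miss, prune
        N21 x:[29,31] y:[59/2,63/2] z:[28,30] -> hit [59/2,30] leaf, test {P16@t=59/2}
  N26 x:[41/2,61/2] y:[28,43] z:[51/2,37] -> hit [28,61/2], descend [20, 40]
    N20 x:[41/2,61/2] y:[28,34] z:[51/2,37] -> hit [28,61/2], descend [9, 11]
      N9 x:[51/2,28] y:[31,34] z:[32,37] -> miss, prune
      N11 x:[41/2,61/2] y:[28,63/2] z:[51/2,31] -> hit [28,61/2], descend [13, 24]
        N13 x:[41/2,21] y:[28,59/2] z:[59/2,30] -> miss, prune
        N24 x:[43/2,61/2] y:[28,63/2] z:[51/2,31] -> hit [28,61/2], descend [7, 23]
          N7 x:[43/2,47/2] y:[30,63/2] z:[51/2,53/2] -> miss, prune
          N23 x:[29,61/2] y:[28,31] z:[30,31] -> hit [30,61/2] leaf, test {P17@t=30}
    N40 x:[22,61/2] y:[32,43] z:[63/2,73/2] -> miss, prune

order=[0, 25, 27, 3, 32, 14, 37, 31, 35, 38, 15, 29, 8, 4, 17, 21, 26, 20, 9, 11, 13, 24, 7, 23, 40]  |boxes|=25  |leaves|=3  hit=P16

== RESULT ==
25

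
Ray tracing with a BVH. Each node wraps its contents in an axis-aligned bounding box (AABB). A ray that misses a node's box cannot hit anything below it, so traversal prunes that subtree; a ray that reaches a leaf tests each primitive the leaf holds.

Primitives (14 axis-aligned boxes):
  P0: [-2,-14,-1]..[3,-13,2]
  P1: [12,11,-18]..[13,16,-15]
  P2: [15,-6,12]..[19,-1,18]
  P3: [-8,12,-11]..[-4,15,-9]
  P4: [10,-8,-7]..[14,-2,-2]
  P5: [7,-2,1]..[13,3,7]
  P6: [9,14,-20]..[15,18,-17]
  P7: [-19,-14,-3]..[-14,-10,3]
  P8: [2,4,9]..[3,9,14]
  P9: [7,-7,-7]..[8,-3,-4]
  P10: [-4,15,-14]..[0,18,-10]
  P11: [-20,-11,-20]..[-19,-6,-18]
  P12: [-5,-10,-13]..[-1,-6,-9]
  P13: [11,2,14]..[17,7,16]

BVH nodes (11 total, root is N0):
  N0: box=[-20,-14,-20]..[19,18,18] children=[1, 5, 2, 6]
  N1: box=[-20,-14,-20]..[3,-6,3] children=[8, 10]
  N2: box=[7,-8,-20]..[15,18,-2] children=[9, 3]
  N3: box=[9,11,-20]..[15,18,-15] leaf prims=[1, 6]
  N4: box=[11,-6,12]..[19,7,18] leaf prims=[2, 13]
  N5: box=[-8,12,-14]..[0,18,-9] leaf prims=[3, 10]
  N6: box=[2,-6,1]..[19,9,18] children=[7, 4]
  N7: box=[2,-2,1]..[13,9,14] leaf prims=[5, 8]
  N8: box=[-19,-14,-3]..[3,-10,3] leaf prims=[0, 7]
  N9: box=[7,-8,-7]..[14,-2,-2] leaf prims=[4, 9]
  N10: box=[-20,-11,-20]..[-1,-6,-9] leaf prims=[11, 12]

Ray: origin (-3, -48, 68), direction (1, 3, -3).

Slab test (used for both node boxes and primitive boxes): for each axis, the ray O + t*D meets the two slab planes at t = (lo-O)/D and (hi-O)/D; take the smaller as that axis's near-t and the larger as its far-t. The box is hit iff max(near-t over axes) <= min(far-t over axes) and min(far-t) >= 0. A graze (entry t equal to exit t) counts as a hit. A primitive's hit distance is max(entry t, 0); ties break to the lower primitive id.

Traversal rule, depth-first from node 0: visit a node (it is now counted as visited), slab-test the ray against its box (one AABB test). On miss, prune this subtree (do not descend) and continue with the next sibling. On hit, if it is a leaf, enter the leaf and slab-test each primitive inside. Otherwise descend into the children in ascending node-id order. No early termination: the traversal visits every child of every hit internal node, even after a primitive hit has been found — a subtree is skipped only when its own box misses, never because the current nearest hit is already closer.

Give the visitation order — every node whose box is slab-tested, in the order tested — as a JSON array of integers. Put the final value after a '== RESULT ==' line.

Walk:
N0 x:[-17,22] y:[34/3,22] z:[50/3,88/3] -> hit [50/3,22], descend [1, 2, 5, 6]
  N1 x:[-17,6] y:[34/3,14] z:[65/3,88/3] -> miss, prune
  N2 x:[10,18] y:[40/3,22] z:[70/3,88/3] -> miss, prune
  N5 x:[-5,3] y:[20,22] z:[77/3,82/3] -> miss, prune
  N6 x:[5,22] y:[14,19] z:[50/3,67/3] -> hit [50/3,19], descend [4, 7]
    N4 x:[14,22] y:[14,55/3] z:[50/3,56/3] -> hit [50/3,55/3] leaf, test {P2(miss), P13@t=52/3}
    N7 x:[5,16] y:[46/3,19] z:[18,67/3] -> miss, prune

Summary -> nodes [0, 1, 2, 5, 6, 4, 7]; box-tests=7; leaf-entries=1; first=P13

== RESULT ==
[0, 1, 2, 5, 6, 4, 7]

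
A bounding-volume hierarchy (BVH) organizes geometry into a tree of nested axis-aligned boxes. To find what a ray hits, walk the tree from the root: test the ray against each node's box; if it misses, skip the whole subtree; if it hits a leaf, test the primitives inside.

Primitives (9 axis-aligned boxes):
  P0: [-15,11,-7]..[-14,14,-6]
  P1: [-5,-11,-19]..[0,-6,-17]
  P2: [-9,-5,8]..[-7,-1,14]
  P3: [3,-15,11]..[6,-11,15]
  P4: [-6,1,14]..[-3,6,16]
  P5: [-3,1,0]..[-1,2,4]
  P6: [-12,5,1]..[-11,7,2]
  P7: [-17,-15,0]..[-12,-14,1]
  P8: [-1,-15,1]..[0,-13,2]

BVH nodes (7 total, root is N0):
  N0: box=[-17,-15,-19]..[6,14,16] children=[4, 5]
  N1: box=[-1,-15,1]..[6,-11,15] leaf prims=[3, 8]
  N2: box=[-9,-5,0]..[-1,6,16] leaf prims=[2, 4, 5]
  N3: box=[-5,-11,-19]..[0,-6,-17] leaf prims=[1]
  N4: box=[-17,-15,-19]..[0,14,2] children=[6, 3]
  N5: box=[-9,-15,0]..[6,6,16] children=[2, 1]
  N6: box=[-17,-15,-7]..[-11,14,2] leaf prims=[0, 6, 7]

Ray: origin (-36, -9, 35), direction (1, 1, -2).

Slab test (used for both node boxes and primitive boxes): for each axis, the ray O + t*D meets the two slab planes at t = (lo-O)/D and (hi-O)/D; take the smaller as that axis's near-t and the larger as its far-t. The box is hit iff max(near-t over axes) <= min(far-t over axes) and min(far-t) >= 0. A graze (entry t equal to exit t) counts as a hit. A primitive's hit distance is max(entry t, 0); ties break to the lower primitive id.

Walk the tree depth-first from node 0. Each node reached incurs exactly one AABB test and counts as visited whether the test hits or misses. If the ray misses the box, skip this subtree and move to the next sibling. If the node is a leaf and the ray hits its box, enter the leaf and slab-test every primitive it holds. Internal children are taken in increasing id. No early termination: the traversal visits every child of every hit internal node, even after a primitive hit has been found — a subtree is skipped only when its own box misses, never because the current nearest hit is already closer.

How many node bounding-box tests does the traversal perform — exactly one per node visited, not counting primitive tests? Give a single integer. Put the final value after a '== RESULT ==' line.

Walk:
N0 x:[19,42] y:[-6,23] z:[19/2,27] -> hit [19,23], descend [4, 5]
  N4 x:[19,36] y:[-6,23] z:[33/2,27] -> hit [19,23], descend [3, 6]
    N3 x:[31,36] y:[-2,3] z:[26,27] -> miss, prune
    N6 x:[19,25] y:[-6,23] z:[33/2,21] -> hit [19,21] leaf, test {P0@t=21, P6(miss), P7(miss)}
  N5 x:[27,42] y:[-6,15] z:[19/2,35/2] -> miss, prune

5 AABB tests over nodes [0, 4, 3, 6, 5]; 1 leaf entered; closest P0.

== RESULT ==
5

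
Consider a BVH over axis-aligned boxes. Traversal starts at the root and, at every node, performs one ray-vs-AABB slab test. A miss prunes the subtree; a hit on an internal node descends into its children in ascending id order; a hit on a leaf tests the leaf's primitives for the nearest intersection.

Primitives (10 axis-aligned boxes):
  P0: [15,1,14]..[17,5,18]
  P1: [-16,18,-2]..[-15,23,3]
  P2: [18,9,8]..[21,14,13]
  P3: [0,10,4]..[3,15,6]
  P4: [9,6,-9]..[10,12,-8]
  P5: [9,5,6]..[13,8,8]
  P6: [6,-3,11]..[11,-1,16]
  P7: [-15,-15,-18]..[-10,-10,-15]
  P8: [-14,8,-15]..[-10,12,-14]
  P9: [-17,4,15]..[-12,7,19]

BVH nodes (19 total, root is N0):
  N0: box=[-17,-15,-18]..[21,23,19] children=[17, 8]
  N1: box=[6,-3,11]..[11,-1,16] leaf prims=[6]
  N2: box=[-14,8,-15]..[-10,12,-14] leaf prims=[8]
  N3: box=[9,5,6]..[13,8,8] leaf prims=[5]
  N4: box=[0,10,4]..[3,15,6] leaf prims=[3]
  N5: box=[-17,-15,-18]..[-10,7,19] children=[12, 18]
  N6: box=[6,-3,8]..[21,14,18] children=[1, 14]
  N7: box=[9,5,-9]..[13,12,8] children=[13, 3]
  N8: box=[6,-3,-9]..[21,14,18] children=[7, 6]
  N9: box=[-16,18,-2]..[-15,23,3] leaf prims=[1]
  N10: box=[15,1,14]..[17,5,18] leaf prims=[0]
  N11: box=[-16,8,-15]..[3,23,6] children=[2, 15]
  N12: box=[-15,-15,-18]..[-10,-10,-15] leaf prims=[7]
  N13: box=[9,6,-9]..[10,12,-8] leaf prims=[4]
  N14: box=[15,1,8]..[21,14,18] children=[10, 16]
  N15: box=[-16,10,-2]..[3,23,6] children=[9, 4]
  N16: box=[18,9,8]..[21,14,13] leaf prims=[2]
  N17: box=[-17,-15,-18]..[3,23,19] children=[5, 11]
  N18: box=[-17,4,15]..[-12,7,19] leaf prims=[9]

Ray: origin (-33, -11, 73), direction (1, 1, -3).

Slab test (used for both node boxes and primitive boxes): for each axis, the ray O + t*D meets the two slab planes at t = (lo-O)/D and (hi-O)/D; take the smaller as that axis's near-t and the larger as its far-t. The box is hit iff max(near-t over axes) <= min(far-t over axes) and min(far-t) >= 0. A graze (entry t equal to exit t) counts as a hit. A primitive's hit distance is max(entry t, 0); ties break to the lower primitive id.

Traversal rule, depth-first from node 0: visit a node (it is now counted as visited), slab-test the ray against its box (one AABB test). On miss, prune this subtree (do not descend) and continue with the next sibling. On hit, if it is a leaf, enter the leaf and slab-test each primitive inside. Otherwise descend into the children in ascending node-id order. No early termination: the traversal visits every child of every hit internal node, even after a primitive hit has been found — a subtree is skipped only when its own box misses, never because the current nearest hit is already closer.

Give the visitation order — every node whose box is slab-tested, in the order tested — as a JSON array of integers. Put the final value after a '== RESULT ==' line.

Traverse from the root:
N0 x:[16,54] y:[-4,34] z:[18,91/3] -> hit [18,91/3], descend [8, 17]
  N8 x:[39,54] y:[8,25] z:[55/3,82/3] -> miss, prune
  N17 x:[16,36] y:[-4,34] z:[18,91/3] -> hit [18,91/3], descend [5, 11]
    N5 x:[16,23] y:[-4,18] z:[18,91/3] -> hit [18,18], descend [12, 18]
      N12 x:[18,23] y:[-4,1] z:[88/3,91/3] -> miss, prune
      N18 x:[16,21] y:[15,18] z:[18,58/3] -> hit [18,18] leaf, test {P9@t=18}
    N11 x:[17,36] y:[19,34] z:[67/3,88/3] -> hit [67/3,88/3], descend [2, 15]
      N2 x:[19,23] y:[19,23] z:[29,88/3] -> miss, prune
      N15 x:[17,36] y:[21,34] z:[67/3,25] -> hit [67/3,25], descend [4, 9]
        N4 x:[33,36] y:[21,26] z:[67/3,23] -> miss, prune
        N9 x:[17,18] y:[29,34] z:[70/3,25] -> miss, prune

Summary -> nodes [0, 8, 17, 5, 12, 18, 11, 2, 15, 4, 9]; box-tests=11; leaf-entries=1; first=P9

== RESULT ==
[0, 8, 17, 5, 12, 18, 11, 2, 15, 4, 9]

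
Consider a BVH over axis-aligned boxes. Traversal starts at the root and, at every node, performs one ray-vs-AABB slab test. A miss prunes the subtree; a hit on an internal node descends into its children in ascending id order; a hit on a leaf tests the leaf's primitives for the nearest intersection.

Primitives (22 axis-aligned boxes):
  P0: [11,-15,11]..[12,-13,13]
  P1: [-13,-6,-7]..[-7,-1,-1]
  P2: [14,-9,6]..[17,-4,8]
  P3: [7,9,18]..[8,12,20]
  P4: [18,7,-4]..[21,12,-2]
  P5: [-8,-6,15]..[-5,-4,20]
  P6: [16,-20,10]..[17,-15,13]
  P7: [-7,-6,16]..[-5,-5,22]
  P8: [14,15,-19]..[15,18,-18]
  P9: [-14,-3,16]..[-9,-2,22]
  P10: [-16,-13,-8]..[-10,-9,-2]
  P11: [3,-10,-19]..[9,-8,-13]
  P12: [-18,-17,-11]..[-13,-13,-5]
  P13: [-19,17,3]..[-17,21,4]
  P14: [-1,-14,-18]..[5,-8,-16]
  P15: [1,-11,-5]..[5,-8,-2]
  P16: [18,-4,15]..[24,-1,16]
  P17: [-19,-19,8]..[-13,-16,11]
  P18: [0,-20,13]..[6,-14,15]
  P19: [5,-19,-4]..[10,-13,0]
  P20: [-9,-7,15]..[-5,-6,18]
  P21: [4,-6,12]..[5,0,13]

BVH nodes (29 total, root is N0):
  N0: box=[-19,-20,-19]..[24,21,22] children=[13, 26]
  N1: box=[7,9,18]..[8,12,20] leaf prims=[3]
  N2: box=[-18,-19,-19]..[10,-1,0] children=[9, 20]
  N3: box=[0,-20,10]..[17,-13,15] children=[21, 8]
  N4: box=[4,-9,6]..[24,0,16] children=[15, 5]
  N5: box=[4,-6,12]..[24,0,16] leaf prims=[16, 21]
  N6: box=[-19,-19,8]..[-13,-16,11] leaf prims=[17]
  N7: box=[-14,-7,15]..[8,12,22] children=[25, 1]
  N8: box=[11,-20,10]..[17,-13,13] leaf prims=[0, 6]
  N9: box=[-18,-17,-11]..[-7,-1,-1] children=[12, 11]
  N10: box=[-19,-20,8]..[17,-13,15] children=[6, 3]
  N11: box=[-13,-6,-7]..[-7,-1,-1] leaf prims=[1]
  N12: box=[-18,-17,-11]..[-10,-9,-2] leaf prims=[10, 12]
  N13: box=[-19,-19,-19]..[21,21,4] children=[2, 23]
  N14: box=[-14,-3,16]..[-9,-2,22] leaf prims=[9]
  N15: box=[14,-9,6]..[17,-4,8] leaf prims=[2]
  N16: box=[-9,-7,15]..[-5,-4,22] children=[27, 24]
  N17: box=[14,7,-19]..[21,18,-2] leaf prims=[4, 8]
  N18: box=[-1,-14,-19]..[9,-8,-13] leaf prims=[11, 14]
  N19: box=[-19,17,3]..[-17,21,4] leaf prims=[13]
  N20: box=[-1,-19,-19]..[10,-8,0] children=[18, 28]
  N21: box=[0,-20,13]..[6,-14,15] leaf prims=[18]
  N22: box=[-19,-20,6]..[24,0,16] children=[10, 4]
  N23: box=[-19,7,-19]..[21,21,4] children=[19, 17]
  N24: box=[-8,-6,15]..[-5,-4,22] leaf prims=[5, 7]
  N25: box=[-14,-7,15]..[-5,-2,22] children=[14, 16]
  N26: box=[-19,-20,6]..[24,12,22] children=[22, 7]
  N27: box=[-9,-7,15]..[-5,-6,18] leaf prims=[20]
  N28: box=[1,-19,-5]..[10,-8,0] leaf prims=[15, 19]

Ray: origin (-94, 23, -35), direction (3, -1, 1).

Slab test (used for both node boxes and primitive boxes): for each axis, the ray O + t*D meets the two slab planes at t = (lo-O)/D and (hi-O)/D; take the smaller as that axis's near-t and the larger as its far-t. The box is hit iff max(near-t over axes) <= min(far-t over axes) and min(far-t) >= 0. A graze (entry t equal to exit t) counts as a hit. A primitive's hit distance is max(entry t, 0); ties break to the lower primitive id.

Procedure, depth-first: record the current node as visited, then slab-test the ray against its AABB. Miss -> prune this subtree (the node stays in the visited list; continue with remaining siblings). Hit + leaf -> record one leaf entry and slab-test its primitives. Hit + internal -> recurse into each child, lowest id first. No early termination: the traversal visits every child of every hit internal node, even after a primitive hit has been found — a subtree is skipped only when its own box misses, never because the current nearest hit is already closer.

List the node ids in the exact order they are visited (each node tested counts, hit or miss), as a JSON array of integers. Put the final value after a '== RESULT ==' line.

Trace the traversal:
N0 x:[25,118/3] y:[2,43] z:[16,57] -> hit [25,118/3], descend [13, 26]
  N13 x:[25,115/3] y:[2,42] z:[16,39] -> hit [25,115/3], descend [2, 23]
    N2 x:[76/3,104/3] y:[24,42] z:[16,35] -> hit [76/3,104/3], descend [9, 20]
      N9 x:[76/3,29] y:[24,40] z:[24,34] -> hit [76/3,29], descend [11, 12]
        N11 x:[27,29] y:[24,29] z:[28,34] -> hit [28,29] leaf, test {P1@t=28}
        N12 x:[76/3,28] y:[32,40] z:[24,33] -> miss, prune
      N20 x:[31,104/3] y:[31,42] z:[16,35] -> hit [31,104/3], descend [18, 28]
        N18 x:[31,103/3] y:[31,37] z:[16,22] -> miss, prune
        N28 x:[95/3,104/3] y:[31,42] z:[30,35] -> hit [95/3,104/3] leaf, test {P15@t=95/3, P19(miss)}
    N23 x:[25,115/3] y:[2,16] z:[16,39] -> miss, prune
  N26 x:[25,118/3] y:[11,43] z:[41,57] -> miss, prune

order=[0, 13, 2, 9, 11, 12, 20, 18, 28, 23, 26]  |boxes|=11  |leaves|=2  hit=P1

== RESULT ==
[0, 13, 2, 9, 11, 12, 20, 18, 28, 23, 26]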